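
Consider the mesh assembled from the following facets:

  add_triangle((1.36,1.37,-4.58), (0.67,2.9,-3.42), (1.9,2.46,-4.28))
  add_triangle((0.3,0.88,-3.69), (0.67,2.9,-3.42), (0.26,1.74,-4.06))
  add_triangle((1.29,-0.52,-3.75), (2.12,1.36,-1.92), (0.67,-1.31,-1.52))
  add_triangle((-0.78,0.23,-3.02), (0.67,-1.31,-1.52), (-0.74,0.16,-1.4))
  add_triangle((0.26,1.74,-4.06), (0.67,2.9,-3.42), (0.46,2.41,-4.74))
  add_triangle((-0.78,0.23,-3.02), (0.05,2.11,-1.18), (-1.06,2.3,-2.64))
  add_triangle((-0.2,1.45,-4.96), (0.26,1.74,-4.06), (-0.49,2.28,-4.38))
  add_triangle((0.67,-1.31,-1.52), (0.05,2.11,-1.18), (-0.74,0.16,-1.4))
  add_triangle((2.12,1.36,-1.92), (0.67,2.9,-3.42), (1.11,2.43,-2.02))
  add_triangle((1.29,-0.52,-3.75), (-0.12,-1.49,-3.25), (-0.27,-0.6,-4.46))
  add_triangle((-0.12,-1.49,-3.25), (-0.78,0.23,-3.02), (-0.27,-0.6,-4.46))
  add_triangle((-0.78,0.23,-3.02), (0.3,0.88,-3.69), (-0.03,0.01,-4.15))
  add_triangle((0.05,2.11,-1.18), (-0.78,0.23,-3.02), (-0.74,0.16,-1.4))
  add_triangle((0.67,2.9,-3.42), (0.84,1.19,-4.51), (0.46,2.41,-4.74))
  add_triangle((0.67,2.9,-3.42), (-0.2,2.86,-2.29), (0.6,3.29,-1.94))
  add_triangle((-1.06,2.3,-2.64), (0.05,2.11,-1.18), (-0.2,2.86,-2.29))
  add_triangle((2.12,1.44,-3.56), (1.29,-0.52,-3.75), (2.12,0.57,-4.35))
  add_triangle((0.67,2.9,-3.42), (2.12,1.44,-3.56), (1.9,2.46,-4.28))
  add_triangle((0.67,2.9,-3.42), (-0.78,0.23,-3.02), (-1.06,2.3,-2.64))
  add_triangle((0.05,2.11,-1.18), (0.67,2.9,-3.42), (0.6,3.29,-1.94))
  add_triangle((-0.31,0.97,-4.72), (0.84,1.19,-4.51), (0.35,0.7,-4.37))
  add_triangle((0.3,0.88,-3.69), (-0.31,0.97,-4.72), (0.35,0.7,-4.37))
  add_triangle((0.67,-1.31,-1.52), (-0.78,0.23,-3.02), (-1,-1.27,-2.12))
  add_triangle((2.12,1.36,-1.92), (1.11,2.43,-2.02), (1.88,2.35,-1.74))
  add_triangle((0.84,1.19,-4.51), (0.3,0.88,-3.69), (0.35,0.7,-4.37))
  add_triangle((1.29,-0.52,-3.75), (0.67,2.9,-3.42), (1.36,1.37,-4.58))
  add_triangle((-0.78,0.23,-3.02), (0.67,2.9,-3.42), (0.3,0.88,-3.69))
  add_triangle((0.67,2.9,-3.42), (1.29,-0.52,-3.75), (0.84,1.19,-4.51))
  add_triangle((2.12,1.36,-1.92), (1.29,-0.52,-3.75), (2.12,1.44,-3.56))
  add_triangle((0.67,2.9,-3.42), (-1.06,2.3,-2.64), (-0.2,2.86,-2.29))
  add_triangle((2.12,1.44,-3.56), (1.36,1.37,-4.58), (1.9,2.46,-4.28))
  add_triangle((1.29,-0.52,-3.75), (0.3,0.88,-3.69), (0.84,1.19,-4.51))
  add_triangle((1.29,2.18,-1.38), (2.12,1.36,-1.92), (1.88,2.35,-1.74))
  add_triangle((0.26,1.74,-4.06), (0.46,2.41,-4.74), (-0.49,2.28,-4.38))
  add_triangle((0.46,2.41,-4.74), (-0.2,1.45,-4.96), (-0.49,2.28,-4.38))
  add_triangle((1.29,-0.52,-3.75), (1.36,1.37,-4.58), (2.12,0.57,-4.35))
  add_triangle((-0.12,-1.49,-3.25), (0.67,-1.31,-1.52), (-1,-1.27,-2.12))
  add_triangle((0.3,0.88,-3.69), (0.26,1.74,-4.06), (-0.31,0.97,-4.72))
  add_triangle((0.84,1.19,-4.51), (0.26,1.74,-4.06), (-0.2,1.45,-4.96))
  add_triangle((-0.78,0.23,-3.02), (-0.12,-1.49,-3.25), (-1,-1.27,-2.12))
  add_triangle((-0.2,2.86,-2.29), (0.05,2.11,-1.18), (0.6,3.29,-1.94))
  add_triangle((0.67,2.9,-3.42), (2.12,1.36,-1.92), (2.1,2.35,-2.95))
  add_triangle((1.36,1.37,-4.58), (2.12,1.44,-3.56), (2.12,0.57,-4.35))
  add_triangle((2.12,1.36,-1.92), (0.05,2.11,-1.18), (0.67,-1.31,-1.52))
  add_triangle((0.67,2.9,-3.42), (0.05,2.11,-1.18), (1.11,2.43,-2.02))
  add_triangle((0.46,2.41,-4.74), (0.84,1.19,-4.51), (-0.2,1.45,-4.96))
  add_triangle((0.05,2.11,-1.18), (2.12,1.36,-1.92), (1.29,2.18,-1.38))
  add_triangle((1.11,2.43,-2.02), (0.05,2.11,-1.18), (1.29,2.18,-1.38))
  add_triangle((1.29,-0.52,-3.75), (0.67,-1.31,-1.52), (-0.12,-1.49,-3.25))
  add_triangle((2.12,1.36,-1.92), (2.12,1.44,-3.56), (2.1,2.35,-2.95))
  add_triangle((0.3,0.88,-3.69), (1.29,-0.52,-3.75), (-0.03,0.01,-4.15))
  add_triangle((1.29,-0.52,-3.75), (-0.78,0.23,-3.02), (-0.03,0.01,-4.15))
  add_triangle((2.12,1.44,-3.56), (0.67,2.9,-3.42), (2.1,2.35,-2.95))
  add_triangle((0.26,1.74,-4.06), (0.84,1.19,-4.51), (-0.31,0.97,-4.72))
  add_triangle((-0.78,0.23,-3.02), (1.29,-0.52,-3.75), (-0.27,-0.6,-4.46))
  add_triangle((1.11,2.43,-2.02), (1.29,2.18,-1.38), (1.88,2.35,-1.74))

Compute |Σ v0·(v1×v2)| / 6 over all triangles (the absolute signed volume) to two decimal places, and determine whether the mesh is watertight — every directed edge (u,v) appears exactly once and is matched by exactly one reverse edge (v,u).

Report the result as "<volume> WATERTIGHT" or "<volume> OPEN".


19.38 WATERTIGHT

Per-triangle v0·(v1×v2)/6:
  t1: +1.2125
  t2: -0.2759
  t3: +1.1522
  t4: +0.2430
  t5: +0.0363
  t6: -0.7593
  t7: -0.4934
  t8: -0.9123
  t9: +0.8220
  t10: +1.1863
  t11: +0.4310
  t12: +0.5071
  t13: +0.3943
  t14: +0.6637
  t15: +0.7233
  t16: +0.1432
  t17: -0.0971
  t18: -0.0071
  t19: +2.1434
  t20: -0.3090
  t21: +0.3089
  t22: -0.1455
  t23: -1.0903
  t24: +0.3875
  t25: -0.0992
  t26: +0.1802
  t27: +1.1965
  t28: +0.9257
  t29: +0.8538
  t30: +0.8027
  t31: +0.7770
  t32: +0.4810
  t33: -0.0677
  t34: -0.2400
  t35: +0.8034
  t36: +0.9395
  t37: +0.4234
  t38: -0.3360
  t39: -0.5122
  t40: +0.9140
  t41: +0.1362
  t42: -0.0820
  t43: +0.8304
  t44: -1.3680
  t45: +0.5257
  t46: +0.9344
  t47: -0.3868
  t48: +0.2283
  t49: +0.9461
  t50: +0.5515
  t51: +0.9131
  t52: +0.0745
  t53: +1.2469
  t54: +0.7004
  t55: +0.7106
  t56: +0.1157
Σ = +19.3841 → |volume| = 19.38

Directed edges: 168 total, each appears once with its reverse present → watertight.


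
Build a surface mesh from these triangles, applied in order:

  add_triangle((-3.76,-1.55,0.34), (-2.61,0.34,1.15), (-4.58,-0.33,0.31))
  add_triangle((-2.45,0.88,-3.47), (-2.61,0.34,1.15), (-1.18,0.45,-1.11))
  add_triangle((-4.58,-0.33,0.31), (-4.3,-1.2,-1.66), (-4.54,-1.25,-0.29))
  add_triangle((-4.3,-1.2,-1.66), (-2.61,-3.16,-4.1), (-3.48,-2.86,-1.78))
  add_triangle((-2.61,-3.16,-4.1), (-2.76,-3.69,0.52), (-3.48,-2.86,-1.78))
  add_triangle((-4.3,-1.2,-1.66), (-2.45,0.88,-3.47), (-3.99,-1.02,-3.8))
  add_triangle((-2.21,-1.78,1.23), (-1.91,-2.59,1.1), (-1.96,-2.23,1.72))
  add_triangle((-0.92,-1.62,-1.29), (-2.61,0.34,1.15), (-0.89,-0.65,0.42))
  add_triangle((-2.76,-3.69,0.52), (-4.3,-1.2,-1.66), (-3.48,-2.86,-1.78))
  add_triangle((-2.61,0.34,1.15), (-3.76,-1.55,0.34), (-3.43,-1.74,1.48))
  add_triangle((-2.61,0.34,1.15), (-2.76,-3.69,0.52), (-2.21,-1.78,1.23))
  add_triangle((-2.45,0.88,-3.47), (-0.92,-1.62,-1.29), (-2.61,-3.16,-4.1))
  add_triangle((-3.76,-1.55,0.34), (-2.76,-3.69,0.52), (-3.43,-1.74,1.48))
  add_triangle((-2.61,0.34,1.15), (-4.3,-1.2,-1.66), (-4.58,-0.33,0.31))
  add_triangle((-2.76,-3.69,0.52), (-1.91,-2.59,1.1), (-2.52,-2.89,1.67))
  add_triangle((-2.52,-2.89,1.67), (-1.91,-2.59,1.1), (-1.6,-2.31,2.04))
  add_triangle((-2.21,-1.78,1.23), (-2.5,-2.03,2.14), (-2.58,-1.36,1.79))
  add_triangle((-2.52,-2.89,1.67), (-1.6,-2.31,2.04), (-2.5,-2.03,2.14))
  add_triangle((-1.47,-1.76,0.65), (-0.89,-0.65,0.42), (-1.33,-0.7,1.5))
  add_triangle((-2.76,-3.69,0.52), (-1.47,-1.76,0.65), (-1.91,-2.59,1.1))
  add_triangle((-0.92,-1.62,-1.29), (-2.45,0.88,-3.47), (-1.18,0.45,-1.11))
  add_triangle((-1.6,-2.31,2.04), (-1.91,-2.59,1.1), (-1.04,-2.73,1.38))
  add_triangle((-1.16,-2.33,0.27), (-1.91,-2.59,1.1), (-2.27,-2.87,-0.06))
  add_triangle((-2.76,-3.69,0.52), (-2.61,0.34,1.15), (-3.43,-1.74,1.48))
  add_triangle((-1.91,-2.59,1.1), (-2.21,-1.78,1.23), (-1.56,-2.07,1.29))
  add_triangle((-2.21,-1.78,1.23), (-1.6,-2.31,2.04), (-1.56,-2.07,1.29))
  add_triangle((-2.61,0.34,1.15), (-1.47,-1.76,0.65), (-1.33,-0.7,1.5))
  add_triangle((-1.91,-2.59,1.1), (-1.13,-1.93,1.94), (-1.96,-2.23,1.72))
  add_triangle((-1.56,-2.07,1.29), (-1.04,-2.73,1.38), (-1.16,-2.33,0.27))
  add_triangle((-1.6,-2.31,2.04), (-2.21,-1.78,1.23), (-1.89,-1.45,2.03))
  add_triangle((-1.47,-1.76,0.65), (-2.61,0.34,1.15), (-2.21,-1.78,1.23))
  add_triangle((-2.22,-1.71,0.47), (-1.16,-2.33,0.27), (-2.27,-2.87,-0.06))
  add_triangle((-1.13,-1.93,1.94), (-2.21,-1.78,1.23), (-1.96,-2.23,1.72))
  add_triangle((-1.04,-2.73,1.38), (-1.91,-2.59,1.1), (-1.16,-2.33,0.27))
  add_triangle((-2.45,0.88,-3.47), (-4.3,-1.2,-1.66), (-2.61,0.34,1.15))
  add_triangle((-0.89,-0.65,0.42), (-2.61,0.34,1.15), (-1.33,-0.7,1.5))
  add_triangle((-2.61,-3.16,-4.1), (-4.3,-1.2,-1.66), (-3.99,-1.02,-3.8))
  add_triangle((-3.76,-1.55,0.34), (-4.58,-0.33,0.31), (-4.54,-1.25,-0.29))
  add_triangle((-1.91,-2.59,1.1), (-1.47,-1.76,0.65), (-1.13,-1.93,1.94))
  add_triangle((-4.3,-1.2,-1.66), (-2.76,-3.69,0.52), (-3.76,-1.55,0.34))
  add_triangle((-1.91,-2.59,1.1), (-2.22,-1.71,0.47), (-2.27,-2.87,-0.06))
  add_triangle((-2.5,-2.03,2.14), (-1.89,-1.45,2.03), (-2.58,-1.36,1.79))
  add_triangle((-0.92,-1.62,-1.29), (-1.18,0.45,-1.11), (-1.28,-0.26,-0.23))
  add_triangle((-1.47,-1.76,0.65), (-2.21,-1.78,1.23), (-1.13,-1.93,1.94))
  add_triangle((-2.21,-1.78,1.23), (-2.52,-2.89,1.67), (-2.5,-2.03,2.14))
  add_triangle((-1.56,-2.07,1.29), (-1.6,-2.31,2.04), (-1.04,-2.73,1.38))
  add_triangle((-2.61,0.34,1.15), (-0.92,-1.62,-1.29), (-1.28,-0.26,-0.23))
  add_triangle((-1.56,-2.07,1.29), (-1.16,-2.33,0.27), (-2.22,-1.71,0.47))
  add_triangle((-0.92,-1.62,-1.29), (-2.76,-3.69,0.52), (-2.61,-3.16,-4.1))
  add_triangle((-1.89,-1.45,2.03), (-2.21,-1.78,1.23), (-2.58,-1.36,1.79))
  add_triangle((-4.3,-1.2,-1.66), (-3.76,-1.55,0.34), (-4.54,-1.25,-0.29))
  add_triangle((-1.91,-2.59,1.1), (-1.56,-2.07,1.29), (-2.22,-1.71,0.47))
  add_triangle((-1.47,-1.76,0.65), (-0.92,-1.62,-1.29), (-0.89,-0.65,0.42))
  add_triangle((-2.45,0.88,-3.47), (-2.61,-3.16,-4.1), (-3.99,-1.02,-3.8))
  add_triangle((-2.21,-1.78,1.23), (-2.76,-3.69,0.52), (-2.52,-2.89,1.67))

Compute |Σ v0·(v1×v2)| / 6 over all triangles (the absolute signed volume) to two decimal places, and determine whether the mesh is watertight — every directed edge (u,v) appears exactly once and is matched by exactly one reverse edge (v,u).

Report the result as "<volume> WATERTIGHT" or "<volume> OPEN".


34.77 OPEN

Per-triangle v0·(v1×v2)/6:
  t1: +0.9848
  t2: +0.1887
  t3: +0.9686
  t4: +3.4253
  t5: +3.4172
  t6: +2.3632
  t7: +0.2348
  t8: -0.5859
  t9: +3.0597
  t10: +1.2248
  t11: +1.0775
  t12: -0.3431
  t13: +1.8158
  t14: +0.1251
  t15: +0.1831
  t16: +0.1975
  t17: +0.2001
  t18: +0.4408
  t19: -0.0871
  t20: -0.0762
  t21: -0.4471
  t22: +0.4350
  t23: +0.3559
  t24: -0.6070
  t25: -0.1523
  t26: -0.1858
  t27: +0.7750
  t28: +0.2504
  t29: -0.3488
  t30: -0.3985
  t31: -0.2155
  t32: -0.2975
  t33: +0.0782
  t34: +0.3555
  t35: +4.3506
  t36: -0.2939
  t37: +4.1451
  t38: +0.6434
  t39: -0.0709
  t40: +3.1799
  t41: +0.5124
  t42: +0.1410
  t43: -0.4400
  t44: -0.3413
  t45: +0.2356
  t46: -0.2264
  t47: -0.2862
  t48: -0.5023
  t49: +1.0455
  t50: -0.2493
  t51: +0.5466
  t52: +0.1738
  t53: -0.1694
  t54: +3.5013
  t55: +0.4665
Σ = +34.7744 → |volume| = 34.77

Directed edges: 165 total; 9 unmatched, e.g. (-2.61,0.34,1.15)→(-1.18,0.45,-1.11) → open.


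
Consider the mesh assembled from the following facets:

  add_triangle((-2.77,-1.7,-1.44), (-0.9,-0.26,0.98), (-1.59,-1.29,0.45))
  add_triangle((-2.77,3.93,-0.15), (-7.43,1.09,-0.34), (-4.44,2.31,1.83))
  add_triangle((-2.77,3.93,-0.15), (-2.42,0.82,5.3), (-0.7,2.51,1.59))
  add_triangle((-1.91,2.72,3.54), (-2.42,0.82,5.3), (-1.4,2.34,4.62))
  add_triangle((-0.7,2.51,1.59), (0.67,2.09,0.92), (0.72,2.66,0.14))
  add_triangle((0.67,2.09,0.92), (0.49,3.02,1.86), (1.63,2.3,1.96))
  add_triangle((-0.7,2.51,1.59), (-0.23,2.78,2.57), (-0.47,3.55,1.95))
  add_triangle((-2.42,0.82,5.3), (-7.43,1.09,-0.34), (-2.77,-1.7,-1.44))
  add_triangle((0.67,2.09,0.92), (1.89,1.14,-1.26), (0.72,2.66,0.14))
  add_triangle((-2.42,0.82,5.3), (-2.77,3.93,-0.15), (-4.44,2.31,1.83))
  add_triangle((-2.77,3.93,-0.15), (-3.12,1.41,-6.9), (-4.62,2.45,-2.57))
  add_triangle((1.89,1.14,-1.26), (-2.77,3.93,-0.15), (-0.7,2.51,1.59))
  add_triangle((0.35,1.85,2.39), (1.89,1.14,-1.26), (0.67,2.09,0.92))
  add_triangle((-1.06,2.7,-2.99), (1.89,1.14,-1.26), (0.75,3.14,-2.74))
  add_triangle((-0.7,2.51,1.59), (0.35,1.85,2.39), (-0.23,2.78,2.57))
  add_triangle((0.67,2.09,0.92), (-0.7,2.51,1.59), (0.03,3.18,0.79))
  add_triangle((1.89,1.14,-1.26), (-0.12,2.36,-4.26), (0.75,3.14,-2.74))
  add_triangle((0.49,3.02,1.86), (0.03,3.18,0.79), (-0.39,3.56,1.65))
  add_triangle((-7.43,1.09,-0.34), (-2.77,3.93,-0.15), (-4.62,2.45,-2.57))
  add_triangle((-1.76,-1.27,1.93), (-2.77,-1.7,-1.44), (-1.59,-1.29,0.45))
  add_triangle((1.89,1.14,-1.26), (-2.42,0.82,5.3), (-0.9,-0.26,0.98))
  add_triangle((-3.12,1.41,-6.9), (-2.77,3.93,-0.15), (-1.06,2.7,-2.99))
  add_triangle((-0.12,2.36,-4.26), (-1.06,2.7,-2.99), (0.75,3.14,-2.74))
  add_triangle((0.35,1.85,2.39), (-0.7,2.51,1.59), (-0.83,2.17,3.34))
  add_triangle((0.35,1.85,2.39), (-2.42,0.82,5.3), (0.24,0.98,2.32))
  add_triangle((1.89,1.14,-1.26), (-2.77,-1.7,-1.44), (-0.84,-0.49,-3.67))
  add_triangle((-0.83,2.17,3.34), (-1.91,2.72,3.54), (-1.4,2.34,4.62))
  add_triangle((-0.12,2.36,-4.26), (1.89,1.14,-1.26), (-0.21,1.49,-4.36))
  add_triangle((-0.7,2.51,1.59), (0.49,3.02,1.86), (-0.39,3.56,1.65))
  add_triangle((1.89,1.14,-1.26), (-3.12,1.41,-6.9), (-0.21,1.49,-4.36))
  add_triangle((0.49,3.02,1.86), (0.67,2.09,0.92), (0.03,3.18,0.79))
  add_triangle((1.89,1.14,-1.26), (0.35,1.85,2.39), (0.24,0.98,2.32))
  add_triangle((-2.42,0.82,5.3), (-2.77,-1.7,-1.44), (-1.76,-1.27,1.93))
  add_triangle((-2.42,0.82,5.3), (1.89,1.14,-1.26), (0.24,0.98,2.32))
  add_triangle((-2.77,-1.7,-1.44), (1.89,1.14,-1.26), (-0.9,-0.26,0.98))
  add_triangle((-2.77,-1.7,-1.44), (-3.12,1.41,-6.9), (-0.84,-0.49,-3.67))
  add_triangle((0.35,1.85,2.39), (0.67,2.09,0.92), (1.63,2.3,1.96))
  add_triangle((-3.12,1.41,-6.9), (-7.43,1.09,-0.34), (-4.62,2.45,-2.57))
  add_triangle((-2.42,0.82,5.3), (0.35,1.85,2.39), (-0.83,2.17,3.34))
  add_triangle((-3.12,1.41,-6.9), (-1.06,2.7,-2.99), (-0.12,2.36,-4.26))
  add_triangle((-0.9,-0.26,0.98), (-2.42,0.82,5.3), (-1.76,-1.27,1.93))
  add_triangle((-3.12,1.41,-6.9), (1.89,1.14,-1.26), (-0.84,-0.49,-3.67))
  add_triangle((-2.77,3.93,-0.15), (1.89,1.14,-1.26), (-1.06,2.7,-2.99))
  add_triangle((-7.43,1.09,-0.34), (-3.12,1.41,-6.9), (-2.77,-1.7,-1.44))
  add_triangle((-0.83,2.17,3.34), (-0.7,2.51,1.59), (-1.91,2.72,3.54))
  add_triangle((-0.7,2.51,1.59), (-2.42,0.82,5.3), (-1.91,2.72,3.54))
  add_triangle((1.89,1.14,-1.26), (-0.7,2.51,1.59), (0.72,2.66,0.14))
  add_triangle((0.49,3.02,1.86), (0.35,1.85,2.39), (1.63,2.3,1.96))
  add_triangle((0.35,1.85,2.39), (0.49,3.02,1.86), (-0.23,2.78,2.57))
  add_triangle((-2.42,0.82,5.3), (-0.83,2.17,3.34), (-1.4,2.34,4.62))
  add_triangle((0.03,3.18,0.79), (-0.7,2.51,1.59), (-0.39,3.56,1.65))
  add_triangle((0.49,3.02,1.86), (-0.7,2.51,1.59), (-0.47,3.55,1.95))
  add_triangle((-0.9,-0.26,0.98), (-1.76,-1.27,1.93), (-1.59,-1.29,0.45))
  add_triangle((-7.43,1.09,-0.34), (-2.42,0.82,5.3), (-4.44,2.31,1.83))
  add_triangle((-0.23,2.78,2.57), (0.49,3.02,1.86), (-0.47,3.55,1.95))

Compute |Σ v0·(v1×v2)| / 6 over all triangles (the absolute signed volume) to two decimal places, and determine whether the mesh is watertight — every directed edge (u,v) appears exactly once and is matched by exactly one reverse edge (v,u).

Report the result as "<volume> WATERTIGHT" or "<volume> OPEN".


141.37 OPEN

Per-triangle v0·(v1×v2)/6:
  t1: -0.3823
  t2: +8.9194
  t3: +5.7674
  t4: +1.7830
  t5: +0.5627
  t6: +0.3228
  t7: +0.2442
  t8: +13.3571
  t9: +0.6289
  t10: +7.5046
  t11: +9.5247
  t12: +3.8261
  t13: +0.6876
  t14: -0.7733
  t15: -0.0152
  t16: -0.4868
  t17: +1.9580
  t18: +0.4364
  t19: +10.2405
  t20: +0.3008
  t21: -0.0556
  t22: +7.8010
  t23: +1.7367
  t24: +0.8265
  t25: +0.9082
  t26: +0.0562
  t27: +0.4384
  t28: +1.2378
  t29: +0.3239
  t30: -0.0932
  t31: +0.2844
  t32: +0.5901
  t33: +3.6025
  t34: -0.8109
  t35: -0.2893
  t36: +4.9008
  t37: -0.5702
  t38: +12.0482
  t39: +1.1960
  t40: +3.8391
  t41: -0.3075
  t42: +4.3392
  t43: +4.4216
  t44: +19.1741
  t45: +0.7758
  t46: -0.6371
  t47: -0.2149
  t48: +0.7775
  t49: +0.4502
  t50: -0.0383
  t51: +0.0767
  t52: -0.1550
  t53: -0.1481
  t54: +9.9427
  t55: +0.5327
Σ = +141.3663 → |volume| = 141.37

Directed edges: 165 total; 3 unmatched, e.g. (-0.21,1.49,-4.36)→(-0.12,2.36,-4.26) → open.


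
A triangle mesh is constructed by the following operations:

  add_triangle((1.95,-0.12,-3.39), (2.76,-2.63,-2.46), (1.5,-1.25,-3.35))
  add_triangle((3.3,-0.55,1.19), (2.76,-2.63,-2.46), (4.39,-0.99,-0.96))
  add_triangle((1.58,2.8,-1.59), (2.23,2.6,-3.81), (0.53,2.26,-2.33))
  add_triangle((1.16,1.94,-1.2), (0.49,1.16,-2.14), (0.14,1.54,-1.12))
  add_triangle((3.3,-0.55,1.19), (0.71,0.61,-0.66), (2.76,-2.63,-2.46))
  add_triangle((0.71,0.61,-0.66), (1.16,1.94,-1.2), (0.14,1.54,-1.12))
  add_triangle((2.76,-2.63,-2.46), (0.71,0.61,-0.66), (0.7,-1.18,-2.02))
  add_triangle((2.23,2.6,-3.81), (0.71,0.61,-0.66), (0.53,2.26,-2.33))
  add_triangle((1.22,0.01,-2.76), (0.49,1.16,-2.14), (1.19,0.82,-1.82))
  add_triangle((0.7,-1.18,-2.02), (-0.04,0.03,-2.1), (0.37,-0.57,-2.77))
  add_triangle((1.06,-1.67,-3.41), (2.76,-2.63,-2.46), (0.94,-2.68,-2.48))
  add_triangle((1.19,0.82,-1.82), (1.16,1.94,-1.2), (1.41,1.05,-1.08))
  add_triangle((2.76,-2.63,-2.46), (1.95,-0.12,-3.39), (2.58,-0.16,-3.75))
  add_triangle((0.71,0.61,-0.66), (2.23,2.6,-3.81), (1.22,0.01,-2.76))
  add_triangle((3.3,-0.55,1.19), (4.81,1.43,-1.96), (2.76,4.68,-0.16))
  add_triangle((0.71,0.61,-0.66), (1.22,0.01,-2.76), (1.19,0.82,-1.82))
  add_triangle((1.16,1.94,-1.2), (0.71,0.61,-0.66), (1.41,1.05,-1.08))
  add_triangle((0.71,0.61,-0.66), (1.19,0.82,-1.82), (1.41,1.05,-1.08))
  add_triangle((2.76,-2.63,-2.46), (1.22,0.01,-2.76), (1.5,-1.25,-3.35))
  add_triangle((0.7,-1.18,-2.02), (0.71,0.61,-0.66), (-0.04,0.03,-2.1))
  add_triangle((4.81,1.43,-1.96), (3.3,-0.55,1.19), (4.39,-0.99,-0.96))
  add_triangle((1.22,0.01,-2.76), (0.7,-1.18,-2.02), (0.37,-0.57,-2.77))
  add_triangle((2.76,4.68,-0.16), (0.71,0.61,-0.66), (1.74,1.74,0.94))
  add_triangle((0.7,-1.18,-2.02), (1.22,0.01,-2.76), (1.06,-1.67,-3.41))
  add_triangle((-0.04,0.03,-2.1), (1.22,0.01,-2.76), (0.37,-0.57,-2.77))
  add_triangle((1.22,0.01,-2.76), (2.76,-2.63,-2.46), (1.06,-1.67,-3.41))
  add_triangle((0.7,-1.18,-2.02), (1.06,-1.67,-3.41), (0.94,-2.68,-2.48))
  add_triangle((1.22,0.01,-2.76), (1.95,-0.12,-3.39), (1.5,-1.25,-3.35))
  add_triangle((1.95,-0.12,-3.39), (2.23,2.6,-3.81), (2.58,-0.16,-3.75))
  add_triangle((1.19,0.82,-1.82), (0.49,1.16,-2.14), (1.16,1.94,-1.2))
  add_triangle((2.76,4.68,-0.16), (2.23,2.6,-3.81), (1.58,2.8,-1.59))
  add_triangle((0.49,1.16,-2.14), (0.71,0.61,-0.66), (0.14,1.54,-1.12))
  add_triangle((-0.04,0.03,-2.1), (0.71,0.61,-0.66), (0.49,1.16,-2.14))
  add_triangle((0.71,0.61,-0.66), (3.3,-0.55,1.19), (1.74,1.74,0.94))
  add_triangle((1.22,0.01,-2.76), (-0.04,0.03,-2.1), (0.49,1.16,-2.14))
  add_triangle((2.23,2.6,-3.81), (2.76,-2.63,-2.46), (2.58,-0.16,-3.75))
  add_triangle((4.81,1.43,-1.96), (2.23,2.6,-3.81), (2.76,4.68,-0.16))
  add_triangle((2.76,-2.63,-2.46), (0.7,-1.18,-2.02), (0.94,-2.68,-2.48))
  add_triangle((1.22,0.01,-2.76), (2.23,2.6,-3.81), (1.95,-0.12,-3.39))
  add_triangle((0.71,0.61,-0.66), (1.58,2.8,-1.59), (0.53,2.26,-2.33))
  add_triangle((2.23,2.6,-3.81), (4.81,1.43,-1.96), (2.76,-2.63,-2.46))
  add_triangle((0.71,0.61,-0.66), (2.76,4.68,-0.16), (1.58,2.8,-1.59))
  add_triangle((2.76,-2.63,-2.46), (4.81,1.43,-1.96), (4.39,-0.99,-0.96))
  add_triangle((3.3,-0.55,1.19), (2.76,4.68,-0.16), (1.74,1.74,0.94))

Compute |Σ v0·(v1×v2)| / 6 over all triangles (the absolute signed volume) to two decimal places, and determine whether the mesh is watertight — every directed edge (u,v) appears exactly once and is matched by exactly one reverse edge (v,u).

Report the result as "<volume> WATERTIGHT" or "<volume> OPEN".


46.48 WATERTIGHT

Per-triangle v0·(v1×v2)/6:
  t1: +1.4732
  t2: +2.5442
  t3: +1.1842
  t4: +0.3481
  t5: -2.4774
  t6: -0.0901
  t7: -0.8326
  t8: -0.2222
  t9: +0.3749
  t10: +0.0213
  t11: +1.5249
  t12: +0.2346
  t13: +0.5869
  t14: -0.3450
  t15: +9.0264
  t16: +0.0488
  t17: -0.0234
  t18: -0.0192
  t19: -0.9478
  t20: -0.4609
  t21: +3.6463
  t22: +0.4152
  t23: -0.6289
  t24: -0.0950
  t25: +0.2671
  t26: +1.8374
  t27: -0.0417
  t28: +0.2610
  t29: +0.6541
  t30: +0.4082
  t31: +1.0189
  t32: -0.1964
  t33: -0.1741
  t34: -1.1479
  t35: +0.5085
  t36: +1.2257
  t37: +10.4746
  t38: -0.7584
  t39: +0.5704
  t40: -0.2877
  t41: +10.0991
  t42: -0.4438
  t43: +4.7497
  t44: +2.1734
Σ = +46.4846 → |volume| = 46.48

Directed edges: 132 total, each appears once with its reverse present → watertight.


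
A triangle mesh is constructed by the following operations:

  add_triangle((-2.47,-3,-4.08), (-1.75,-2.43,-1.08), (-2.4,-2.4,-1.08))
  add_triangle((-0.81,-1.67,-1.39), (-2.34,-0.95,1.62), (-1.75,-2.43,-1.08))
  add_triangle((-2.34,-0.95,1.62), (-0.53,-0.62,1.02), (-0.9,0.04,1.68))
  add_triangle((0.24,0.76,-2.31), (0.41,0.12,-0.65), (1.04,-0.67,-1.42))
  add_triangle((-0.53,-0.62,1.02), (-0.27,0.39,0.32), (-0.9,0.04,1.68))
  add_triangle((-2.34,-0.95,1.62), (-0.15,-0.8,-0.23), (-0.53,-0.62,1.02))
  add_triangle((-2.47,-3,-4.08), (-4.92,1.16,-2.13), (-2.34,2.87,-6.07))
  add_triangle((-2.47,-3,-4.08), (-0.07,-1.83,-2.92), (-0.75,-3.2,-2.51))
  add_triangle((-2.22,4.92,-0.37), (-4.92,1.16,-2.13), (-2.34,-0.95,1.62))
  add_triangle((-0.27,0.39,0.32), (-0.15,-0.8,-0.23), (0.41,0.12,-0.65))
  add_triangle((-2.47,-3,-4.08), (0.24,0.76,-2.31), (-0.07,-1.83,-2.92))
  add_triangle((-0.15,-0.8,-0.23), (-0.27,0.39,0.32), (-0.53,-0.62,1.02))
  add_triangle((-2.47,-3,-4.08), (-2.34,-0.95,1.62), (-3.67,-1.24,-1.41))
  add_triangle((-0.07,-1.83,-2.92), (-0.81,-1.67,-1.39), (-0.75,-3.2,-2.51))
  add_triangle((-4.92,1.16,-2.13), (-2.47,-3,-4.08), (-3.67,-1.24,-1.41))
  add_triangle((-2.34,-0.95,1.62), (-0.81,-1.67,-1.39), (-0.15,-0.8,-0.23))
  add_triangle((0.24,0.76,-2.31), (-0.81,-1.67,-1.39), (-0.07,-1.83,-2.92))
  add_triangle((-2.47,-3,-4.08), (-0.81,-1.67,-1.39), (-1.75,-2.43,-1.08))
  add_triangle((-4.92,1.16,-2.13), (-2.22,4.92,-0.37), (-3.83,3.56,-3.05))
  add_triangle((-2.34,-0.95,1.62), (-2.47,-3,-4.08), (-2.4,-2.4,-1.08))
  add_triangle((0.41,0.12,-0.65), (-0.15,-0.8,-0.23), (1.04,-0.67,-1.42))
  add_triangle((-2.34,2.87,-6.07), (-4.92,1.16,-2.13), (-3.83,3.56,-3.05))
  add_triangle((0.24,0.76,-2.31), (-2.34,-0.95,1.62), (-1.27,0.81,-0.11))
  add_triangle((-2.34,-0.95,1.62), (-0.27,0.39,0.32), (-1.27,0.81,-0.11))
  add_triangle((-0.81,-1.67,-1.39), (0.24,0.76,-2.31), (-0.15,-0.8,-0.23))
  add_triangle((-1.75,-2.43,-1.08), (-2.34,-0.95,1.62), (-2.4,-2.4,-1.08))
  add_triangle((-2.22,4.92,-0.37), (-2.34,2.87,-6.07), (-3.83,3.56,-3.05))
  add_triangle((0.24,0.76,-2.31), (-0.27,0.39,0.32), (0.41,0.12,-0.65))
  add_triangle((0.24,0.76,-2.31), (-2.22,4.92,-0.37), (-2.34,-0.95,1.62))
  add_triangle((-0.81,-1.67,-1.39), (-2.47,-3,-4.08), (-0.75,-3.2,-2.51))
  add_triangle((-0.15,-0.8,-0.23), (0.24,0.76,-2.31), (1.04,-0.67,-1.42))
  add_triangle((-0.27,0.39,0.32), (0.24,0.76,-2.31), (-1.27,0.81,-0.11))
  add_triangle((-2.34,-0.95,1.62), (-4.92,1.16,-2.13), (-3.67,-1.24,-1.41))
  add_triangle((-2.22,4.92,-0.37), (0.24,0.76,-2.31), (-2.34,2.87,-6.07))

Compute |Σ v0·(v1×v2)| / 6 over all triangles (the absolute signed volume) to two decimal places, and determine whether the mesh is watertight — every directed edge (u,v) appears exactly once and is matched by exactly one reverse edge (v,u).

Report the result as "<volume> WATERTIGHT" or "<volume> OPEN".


76.87 OPEN

Per-triangle v0·(v1×v2)/6:
  t1: +0.7454
  t2: -0.1096
  t3: +0.2701
  t4: +0.1177
  t5: -0.0160
  t6: +0.2410
  t7: +20.5782
  t8: +1.7295
  t9: +10.2205
  t10: -0.0206
  t11: +2.4850
  t12: -0.0434
  t13: +3.6417
  t14: -0.3468
  t15: +5.7228
  t16: +0.3877
  t17: -0.7196
  t18: +0.5180
  t19: +6.3059
  t20: +1.0838
  t21: -0.0430
  t22: +8.3718
  t23: +0.8527
  t24: +0.2616
  t25: +0.1793
  t26: +0.5644
  t27: +8.2904
  t28: +0.0567
  t29: -4.3744
  t30: +0.3100
  t31: +0.3770
  t32: +0.1738
  t33: +4.3253
  t34: +4.7288
Σ = +76.8659 → |volume| = 76.87

Directed edges: 102 total; 6 unmatched, e.g. (-0.9,0.04,1.68)→(-2.34,-0.95,1.62) → open.


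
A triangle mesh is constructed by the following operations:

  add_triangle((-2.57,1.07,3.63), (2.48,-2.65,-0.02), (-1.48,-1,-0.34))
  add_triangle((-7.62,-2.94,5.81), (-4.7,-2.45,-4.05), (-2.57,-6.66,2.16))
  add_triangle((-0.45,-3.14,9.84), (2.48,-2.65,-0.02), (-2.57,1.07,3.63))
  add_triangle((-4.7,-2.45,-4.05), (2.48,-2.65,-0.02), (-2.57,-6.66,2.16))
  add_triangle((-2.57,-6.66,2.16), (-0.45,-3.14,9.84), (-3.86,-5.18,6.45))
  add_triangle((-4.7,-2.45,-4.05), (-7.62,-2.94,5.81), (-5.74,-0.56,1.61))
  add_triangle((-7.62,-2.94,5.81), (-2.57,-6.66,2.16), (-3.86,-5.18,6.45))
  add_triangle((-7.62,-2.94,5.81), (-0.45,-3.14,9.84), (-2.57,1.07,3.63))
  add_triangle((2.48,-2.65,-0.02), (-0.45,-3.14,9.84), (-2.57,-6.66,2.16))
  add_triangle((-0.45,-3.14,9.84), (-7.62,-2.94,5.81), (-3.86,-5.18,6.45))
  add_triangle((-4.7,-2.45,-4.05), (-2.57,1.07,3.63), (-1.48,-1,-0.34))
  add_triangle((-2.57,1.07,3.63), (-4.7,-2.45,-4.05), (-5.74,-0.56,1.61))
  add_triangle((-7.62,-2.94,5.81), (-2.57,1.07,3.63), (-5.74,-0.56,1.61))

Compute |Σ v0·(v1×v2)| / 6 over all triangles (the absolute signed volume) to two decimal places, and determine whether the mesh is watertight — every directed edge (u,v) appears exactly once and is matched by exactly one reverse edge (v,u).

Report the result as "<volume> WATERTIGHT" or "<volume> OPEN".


Per-triangle v0·(v1×v2)/6:
  t1: -4.0949
  t2: +55.1156
  t3: -1.4131
  t4: +22.5004
  t5: +22.2569
  t6: +18.2780
  t7: +24.3061
  t8: +31.1579
  t9: +35.0410
  t10: +31.3024
  t11: -2.8117
  t12: +1.2404
  t13: +10.7537
Σ = +243.6326 → |volume| = 243.63

Directed edges: 39 total; 3 unmatched, e.g. (2.48,-2.65,-0.02)→(-1.48,-1,-0.34) → open.

243.63 OPEN


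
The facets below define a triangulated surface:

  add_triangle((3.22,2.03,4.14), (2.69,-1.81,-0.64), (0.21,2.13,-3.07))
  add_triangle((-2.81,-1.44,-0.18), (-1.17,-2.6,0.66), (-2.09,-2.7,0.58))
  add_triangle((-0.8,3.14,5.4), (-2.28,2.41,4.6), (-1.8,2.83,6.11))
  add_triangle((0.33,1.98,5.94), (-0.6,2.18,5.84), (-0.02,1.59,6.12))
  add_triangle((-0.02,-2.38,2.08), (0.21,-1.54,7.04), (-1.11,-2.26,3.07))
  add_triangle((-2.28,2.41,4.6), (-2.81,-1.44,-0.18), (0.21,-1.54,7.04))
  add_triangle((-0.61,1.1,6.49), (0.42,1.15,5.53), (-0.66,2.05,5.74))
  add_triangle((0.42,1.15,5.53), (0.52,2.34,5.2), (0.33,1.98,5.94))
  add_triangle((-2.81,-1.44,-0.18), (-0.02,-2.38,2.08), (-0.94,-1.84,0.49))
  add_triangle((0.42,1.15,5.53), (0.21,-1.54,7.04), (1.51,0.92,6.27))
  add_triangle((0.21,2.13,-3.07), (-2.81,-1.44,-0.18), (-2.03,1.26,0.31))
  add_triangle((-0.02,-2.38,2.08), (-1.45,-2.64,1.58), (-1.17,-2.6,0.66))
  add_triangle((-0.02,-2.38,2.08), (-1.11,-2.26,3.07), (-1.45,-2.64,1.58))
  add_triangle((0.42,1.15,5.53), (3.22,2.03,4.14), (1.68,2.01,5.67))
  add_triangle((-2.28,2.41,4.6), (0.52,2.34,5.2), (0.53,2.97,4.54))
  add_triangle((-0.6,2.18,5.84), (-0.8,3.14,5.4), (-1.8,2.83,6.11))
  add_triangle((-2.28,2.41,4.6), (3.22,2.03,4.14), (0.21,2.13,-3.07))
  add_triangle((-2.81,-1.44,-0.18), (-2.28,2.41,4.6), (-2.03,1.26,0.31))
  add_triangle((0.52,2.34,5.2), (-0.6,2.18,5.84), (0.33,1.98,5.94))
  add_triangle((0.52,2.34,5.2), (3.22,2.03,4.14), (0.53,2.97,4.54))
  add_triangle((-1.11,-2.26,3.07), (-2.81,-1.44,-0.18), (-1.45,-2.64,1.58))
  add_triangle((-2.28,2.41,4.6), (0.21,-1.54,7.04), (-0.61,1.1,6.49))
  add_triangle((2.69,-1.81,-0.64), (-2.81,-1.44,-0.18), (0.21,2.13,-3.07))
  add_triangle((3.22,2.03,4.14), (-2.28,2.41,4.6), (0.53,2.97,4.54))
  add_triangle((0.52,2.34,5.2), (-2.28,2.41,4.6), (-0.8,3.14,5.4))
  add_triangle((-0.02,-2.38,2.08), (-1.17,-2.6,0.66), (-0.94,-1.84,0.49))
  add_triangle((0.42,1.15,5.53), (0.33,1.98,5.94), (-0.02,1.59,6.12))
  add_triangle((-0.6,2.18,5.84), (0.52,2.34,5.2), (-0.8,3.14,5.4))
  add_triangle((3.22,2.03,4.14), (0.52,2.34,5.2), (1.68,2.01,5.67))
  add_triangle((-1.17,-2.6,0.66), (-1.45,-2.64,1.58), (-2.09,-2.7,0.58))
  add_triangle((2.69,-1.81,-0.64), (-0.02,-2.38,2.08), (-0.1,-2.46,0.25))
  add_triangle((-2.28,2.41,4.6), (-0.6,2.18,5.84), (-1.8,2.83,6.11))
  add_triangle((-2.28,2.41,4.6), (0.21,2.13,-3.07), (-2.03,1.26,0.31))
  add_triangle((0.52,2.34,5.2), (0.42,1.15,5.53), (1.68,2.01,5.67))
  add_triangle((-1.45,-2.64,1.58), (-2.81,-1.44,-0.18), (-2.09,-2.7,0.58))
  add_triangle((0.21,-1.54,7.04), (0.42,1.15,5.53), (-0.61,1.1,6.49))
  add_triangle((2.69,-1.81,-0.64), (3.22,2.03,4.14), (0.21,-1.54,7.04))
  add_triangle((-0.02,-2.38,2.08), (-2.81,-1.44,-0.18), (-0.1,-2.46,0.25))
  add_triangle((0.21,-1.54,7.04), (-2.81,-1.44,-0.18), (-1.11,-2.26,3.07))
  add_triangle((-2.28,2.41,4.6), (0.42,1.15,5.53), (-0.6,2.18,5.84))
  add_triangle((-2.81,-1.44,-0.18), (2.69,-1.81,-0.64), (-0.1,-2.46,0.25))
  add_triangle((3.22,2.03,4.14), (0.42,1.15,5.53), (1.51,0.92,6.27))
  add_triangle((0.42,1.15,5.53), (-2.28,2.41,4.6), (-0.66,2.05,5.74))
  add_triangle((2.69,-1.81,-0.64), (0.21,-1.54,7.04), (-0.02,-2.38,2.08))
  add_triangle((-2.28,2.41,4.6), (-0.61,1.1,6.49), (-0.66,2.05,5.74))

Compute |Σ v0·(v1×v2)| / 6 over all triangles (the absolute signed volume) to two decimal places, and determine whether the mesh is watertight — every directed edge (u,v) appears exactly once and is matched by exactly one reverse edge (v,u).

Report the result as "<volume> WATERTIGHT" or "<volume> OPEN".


120.69 OPEN

Per-triangle v0·(v1×v2)/6:
  t1: +10.6780
  t2: +0.1081
  t3: +0.8267
  t4: +0.4950
  t5: +2.5610
  t6: +15.4379
  t7: +1.1226
  t8: +0.2264
  t9: -0.7133
  t10: +2.9772
  t11: +3.7386
  t12: +0.5819
  t13: +0.9348
  t14: +0.8789
  t15: +2.2237
  t16: +1.1517
  t17: +14.9704
  t18: +4.3755
  t19: +0.6086
  t20: +2.2433
  t21: +1.4656
  t22: +3.9252
  t23: +5.3738
  t24: -2.6868
  t25: -1.2912
  t26: -0.0821
  t27: +0.2973
  t28: +1.2488
  t29: +1.4779
  t30: +0.3569
  t31: +2.1087
  t32: +0.1756
  t33: +4.2741
  t34: +1.3535
  t35: +0.6420
  t36: +2.9789
  t37: +16.4162
  t38: +2.0633
  t39: +3.1415
  t40: +0.9420
  t41: +1.2993
  t42: +2.1419
  t43: -0.6071
  t44: +6.3067
  t45: +1.9402
Σ = +120.6894 → |volume| = 120.69

Directed edges: 135 total; 9 unmatched, e.g. (-2.81,-1.44,-0.18)→(-1.17,-2.6,0.66) → open.


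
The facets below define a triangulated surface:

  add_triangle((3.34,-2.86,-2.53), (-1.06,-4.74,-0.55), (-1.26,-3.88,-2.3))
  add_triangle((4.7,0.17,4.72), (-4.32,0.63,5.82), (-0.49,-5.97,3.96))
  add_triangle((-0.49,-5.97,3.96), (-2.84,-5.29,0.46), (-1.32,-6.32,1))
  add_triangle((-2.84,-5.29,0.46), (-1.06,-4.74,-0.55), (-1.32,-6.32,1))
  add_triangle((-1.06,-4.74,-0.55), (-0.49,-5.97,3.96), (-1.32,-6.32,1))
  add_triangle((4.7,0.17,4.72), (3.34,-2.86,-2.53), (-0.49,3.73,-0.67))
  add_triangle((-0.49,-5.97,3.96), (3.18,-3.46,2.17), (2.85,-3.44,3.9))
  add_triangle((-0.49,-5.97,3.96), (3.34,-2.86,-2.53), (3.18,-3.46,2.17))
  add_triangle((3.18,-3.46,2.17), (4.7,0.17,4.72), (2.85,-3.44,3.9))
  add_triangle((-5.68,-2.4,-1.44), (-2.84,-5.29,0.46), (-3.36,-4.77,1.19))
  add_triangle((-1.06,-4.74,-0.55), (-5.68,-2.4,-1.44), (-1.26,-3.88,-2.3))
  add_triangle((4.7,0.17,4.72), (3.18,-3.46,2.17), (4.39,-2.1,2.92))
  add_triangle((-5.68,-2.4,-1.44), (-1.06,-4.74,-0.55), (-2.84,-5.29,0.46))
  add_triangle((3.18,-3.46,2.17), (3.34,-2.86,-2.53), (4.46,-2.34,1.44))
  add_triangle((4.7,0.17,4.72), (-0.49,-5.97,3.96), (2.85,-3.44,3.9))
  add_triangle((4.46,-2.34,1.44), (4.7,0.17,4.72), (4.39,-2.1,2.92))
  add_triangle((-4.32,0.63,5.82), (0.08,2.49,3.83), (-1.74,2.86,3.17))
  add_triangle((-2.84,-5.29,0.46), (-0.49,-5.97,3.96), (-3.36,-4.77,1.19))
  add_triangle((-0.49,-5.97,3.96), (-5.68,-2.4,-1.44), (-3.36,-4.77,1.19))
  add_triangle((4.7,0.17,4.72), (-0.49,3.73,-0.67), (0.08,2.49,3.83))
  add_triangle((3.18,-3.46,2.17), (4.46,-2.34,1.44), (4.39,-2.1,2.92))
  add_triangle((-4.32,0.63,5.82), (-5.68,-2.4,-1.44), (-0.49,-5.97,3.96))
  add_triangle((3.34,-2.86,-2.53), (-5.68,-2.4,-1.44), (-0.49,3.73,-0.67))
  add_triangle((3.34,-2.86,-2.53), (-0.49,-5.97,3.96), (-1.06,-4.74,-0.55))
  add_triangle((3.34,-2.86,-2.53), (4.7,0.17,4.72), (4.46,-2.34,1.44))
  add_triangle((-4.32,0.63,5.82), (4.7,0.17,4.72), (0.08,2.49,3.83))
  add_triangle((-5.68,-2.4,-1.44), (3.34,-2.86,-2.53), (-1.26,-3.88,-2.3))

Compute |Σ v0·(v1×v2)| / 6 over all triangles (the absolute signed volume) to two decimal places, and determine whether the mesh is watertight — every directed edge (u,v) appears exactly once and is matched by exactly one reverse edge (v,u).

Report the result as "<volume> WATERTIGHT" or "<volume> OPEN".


Per-triangle v0·(v1×v2)/6:
  t1: +6.4968
  t2: +50.1067
  t3: +5.2105
  t4: +2.3482
  t5: +0.8141
  t6: +17.6898
  t7: +5.9672
  t8: +14.8138
  t9: +5.7472
  t10: +4.1632
  t11: +7.1561
  t12: +2.3579
  t13: +5.8836
  t14: +5.7467
  t15: +7.5172
  t16: +2.4602
  t17: +5.9017
  t18: +4.2801
  t19: +1.8141
  t20: +11.3546
  t21: +2.1738
  t22: +47.2200
  t23: +14.7922
  t24: +16.0950
  t25: +4.4334
  t26: +17.4815
  t27: +2.6928
Σ = +272.7186 → |volume| = 272.72

Directed edges: 81 total; 5 unmatched, e.g. (0.08,2.49,3.83)→(-1.74,2.86,3.17) → open.

272.72 OPEN


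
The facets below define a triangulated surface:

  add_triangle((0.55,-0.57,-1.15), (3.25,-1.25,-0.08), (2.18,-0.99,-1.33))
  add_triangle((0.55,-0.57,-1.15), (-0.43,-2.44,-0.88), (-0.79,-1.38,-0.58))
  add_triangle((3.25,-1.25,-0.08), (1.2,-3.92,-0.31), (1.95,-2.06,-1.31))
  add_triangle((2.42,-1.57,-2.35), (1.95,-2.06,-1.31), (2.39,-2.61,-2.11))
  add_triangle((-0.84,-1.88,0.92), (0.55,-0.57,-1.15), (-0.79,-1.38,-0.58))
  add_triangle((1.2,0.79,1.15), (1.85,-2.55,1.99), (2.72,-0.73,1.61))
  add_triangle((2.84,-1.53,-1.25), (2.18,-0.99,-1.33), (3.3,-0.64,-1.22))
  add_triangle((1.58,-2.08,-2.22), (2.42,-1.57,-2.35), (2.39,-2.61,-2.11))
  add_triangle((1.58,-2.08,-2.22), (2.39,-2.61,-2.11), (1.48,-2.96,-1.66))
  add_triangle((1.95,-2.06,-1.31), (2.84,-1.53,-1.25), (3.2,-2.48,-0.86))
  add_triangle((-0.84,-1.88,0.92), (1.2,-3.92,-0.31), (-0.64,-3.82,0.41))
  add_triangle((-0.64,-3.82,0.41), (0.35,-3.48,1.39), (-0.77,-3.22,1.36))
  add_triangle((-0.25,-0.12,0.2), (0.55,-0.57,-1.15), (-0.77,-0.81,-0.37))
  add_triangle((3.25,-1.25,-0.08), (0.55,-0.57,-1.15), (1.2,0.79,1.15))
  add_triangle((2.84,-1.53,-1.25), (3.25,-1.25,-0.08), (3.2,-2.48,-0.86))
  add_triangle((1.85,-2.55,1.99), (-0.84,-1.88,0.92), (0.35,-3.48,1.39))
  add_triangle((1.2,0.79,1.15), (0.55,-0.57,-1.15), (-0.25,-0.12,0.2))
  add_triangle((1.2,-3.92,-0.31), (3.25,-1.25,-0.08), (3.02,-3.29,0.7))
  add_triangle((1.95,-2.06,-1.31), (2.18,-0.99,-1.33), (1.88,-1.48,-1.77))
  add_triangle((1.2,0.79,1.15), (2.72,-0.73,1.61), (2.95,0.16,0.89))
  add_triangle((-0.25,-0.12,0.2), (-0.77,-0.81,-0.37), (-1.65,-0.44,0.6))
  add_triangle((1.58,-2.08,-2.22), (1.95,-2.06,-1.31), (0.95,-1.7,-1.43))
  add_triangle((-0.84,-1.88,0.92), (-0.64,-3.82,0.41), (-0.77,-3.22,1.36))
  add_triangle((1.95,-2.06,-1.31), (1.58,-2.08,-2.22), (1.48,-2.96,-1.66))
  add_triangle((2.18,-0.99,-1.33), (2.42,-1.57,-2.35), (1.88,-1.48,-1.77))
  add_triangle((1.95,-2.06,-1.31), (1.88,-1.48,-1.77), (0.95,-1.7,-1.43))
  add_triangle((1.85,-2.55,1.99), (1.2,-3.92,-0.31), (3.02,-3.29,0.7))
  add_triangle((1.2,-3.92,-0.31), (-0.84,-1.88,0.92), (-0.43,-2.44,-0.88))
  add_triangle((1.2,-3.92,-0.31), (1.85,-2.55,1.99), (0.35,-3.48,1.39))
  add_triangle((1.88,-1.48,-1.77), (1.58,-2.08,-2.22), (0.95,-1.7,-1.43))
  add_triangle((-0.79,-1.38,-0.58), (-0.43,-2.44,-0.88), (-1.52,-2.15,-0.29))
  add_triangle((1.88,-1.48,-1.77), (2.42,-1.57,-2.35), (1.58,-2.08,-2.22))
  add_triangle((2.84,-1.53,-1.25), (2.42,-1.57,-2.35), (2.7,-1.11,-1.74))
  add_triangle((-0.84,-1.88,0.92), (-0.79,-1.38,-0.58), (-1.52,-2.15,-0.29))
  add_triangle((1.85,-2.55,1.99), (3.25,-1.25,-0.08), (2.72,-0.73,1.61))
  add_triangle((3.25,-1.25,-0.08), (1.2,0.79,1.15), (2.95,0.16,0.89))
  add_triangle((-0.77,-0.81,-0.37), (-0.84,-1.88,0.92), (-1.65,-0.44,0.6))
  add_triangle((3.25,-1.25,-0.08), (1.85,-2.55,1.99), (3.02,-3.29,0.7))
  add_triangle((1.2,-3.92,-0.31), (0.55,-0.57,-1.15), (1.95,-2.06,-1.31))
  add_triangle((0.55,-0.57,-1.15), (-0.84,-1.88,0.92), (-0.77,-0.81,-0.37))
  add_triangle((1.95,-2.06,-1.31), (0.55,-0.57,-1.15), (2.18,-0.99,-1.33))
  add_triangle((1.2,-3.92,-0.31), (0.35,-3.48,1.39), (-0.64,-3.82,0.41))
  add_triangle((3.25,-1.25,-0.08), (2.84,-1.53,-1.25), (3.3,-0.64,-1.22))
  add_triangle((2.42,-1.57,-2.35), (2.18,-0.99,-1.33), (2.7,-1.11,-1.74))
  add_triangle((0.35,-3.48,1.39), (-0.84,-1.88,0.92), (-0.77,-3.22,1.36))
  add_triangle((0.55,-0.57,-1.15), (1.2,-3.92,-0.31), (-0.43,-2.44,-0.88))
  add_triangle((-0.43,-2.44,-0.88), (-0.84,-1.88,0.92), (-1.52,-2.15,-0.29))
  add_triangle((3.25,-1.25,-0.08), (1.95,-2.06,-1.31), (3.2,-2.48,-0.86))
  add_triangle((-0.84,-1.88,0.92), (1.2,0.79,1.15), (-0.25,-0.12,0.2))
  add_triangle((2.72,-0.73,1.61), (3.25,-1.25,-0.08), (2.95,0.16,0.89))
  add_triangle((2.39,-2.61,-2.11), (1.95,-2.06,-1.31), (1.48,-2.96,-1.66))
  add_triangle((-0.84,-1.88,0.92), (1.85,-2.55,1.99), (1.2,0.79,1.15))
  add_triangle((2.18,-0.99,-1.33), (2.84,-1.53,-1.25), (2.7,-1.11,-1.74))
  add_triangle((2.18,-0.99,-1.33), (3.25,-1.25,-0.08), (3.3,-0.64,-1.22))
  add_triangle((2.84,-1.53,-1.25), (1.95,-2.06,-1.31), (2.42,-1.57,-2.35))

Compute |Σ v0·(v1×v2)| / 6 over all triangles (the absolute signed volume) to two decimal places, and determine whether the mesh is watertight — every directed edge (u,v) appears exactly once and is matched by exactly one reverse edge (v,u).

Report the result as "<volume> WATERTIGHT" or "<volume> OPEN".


25.45 OPEN

Per-triangle v0·(v1×v2)/6:
  t1: -0.1545
  t2: +0.2318
  t3: +2.1651
  t4: +0.1818
  t5: -0.3941
  t6: +0.8605
  t7: +0.2198
  t8: +0.3827
  t9: +0.3917
  t10: +0.4237
  t11: -0.6048
  t12: +0.7518
  t13: -0.0212
  t14: +0.5414
  t15: +0.6133
  t16: +0.7361
  t17: -0.0670
  t18: +1.7739
  t19: -0.2385
  t20: +0.6213
  t21: -0.0277
  t22: +0.1565
  t23: +0.2337
  t24: -0.4369
  t25: -0.0921
  t26: -0.2450
  t27: +2.2113
  t28: +1.4571
  t29: +2.1877
  t30: -0.0782
  t31: +0.1461
  t32: -0.0957
  t33: +0.2791
  t34: -0.1471
  t35: +2.0186
  t36: -0.1746
  t37: +0.3982
  t38: +1.5757
  t39: +0.6710
  t40: +0.3759
  t41: +0.3335
  t42: +1.6357
  t43: +0.6722
  t44: -0.0527
  t45: +0.0632
  t46: +1.0182
  t47: +0.6412
  t48: -0.2996
  t49: +0.1320
  t50: +1.0111
  t51: +0.2105
  t52: +1.2423
  t53: -0.0123
  t54: -0.5285
  t55: +0.5570
Σ = +25.4524 → |volume| = 25.45

Directed edges: 165 total; 3 unmatched, e.g. (-1.65,-0.44,0.6)→(-0.25,-0.12,0.2) → open.


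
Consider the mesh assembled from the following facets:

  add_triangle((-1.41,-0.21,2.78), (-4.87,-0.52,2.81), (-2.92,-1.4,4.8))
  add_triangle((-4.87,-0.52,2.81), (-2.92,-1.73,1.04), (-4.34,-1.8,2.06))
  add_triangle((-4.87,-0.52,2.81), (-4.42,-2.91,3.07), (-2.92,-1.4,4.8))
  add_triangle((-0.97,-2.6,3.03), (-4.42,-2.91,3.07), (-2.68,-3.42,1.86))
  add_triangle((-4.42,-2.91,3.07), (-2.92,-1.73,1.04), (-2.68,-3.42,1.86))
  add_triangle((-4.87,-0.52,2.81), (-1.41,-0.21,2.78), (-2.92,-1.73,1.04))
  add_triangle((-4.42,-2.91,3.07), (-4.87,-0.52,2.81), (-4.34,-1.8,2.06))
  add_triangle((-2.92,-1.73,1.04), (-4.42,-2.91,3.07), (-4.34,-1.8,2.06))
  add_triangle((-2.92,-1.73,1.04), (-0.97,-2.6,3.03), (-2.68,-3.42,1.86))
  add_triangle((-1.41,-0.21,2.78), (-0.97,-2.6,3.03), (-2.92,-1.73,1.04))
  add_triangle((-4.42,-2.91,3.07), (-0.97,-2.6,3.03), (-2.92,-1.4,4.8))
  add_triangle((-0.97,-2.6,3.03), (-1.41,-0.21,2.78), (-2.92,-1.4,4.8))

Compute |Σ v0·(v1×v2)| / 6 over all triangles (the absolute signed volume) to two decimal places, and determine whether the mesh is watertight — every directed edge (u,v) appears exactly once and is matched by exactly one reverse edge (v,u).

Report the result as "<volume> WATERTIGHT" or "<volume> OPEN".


Per-triangle v0·(v1×v2)/6:
  t1: +1.5866
  t2: +0.1883
  t3: +5.7055
  t4: +2.8758
  t5: +1.2053
  t6: -2.2947
  t7: +1.4427
  t8: +0.6344
  t9: -1.5012
  t10: -3.0622
  t11: +4.9119
  t12: +0.8058
Σ = +12.4982 → |volume| = 12.50

Directed edges: 36 total, each appears once with its reverse present → watertight.

12.50 WATERTIGHT


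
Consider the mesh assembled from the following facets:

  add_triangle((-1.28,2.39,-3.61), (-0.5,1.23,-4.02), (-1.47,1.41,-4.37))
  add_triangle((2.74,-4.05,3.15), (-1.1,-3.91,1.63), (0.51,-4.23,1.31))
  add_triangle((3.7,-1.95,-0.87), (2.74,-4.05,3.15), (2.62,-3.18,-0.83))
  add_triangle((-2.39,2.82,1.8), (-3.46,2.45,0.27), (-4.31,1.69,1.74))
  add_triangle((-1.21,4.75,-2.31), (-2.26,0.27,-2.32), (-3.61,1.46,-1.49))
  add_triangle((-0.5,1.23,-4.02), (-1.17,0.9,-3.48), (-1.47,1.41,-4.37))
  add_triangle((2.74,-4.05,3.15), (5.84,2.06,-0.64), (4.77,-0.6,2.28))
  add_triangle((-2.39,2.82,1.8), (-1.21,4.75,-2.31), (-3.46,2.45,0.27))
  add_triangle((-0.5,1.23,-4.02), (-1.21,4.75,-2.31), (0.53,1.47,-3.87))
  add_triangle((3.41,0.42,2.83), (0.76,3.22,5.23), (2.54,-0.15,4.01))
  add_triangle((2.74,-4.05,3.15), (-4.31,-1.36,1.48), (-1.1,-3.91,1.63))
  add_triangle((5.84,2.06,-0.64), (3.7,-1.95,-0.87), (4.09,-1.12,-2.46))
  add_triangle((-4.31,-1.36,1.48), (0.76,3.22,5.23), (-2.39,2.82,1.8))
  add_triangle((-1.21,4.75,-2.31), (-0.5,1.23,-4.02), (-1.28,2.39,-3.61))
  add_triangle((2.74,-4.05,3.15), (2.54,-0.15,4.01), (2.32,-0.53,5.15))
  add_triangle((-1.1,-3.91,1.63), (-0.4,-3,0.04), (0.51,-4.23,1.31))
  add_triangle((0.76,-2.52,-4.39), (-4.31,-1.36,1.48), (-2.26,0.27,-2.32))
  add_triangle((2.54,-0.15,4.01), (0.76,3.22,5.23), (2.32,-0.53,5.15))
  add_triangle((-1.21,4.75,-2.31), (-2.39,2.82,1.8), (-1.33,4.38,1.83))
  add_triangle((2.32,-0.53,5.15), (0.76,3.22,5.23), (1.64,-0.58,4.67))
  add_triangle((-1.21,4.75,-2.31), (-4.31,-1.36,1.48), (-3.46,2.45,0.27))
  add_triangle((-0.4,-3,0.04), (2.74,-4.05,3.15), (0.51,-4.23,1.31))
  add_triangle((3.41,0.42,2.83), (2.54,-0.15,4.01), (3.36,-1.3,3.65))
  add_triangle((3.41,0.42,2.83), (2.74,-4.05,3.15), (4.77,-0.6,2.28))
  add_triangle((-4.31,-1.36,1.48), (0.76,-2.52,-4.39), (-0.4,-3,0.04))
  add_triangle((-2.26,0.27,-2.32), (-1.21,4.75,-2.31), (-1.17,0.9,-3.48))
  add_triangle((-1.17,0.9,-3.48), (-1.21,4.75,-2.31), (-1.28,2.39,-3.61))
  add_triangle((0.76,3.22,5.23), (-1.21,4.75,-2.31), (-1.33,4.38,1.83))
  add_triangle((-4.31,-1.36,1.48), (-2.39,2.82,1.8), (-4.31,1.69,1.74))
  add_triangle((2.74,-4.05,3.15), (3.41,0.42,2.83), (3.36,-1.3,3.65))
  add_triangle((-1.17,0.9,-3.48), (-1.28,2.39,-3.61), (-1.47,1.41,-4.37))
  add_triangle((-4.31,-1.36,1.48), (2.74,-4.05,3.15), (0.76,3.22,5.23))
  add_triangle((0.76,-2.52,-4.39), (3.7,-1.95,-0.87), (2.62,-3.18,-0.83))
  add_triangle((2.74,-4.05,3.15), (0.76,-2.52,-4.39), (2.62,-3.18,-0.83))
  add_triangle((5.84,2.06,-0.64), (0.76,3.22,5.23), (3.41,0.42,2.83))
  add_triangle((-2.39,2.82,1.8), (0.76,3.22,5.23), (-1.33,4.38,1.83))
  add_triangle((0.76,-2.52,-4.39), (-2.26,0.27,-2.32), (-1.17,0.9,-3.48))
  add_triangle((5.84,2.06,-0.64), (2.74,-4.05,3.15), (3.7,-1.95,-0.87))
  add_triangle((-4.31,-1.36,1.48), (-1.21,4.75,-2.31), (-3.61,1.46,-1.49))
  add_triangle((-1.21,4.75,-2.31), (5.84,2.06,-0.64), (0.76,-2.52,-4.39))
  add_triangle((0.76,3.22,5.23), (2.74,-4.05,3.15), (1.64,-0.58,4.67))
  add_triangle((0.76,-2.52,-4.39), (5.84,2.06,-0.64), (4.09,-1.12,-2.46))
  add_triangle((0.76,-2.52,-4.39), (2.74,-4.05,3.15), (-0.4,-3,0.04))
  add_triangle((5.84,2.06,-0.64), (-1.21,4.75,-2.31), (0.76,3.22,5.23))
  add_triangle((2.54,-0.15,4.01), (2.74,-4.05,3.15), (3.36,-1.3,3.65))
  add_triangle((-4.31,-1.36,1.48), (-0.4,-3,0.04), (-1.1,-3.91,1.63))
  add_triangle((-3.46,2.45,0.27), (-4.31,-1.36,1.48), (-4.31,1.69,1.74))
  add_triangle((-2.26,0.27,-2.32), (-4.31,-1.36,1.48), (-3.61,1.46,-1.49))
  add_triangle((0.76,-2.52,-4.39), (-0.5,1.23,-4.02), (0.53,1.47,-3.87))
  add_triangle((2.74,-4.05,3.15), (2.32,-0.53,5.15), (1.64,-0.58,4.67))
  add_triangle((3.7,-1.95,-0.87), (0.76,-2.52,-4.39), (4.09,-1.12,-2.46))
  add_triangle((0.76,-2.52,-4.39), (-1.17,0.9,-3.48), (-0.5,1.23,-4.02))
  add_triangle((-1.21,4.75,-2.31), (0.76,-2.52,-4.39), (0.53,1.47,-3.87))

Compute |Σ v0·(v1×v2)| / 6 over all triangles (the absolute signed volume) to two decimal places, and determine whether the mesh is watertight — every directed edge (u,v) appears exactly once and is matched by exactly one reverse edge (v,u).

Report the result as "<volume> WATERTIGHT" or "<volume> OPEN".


281.73 OPEN

Per-triangle v0·(v1×v2)/6:
  t1: +0.7573
  t2: +2.7655
  t3: +4.5536
  t4: +2.1799
  t5: +4.2576
  t6: +0.1383
  t7: +6.0196
  t8: +5.1860
  t9: +2.9164
  t10: +4.5894
  t11: +6.0491
  t12: +5.2153
  t13: +12.0012
  t14: +1.4565
  t15: +2.6437
  t16: +1.2100
  t17: +9.0538
  t18: +2.7262
  t19: +4.7028
  t20: +1.6322
  t21: +3.5497
  t22: +0.3934
  t23: +1.6260
  t24: +4.7771
  t25: +8.3307
  t26: +3.6475
  t27: +0.2064
  t28: +6.1069
  t29: +1.4780
  t30: +1.2949
  t31: +0.0101
  t32: +28.1425
  t33: +4.3928
  t34: +4.1154
  t35: +13.2534
  t36: +5.1380
  t37: +3.5657
  t38: +13.1997
  t39: +4.9738
  t40: +28.3291
  t41: -1.8546
  t42: +5.2831
  t43: +8.9513
  t44: +33.7905
  t45: +2.1751
  t46: +2.8343
  t47: +2.6730
  t48: +3.8527
  t49: +2.8679
  t50: +1.5958
  t51: +4.6475
  t52: +2.0522
  t53: -3.7260
Σ = +281.7284 → |volume| = 281.73

Directed edges: 159 total; 3 unmatched, e.g. (5.84,2.06,-0.64)→(4.77,-0.6,2.28) → open.
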